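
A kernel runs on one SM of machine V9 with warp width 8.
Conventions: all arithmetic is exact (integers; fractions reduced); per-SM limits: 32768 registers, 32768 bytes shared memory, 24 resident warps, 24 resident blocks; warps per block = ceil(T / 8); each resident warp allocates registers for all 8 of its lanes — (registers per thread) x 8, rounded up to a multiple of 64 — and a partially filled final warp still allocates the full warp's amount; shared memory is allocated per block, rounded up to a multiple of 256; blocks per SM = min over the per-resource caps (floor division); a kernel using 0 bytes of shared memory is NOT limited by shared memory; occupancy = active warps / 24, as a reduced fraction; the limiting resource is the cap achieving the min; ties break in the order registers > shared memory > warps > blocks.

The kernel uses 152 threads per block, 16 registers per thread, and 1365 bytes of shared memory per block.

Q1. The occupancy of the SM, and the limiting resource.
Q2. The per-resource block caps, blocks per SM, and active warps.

Answer: occupancy 19/24, limited by warps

registers: 13 blocks
shared memory: 21 blocks
warps: 1 block
blocks: 24 blocks

Answer: 1 block, 19 active warps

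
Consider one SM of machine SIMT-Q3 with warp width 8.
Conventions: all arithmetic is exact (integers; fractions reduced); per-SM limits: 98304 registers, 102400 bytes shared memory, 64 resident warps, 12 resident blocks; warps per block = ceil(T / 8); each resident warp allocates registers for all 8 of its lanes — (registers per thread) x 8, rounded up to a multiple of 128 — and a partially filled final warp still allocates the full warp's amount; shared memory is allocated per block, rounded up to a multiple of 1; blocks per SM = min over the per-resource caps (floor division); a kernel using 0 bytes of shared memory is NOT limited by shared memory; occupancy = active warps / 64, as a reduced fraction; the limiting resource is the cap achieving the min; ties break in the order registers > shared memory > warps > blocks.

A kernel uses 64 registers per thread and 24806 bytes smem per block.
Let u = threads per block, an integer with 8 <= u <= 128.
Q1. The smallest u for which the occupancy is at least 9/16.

Answer: u = 65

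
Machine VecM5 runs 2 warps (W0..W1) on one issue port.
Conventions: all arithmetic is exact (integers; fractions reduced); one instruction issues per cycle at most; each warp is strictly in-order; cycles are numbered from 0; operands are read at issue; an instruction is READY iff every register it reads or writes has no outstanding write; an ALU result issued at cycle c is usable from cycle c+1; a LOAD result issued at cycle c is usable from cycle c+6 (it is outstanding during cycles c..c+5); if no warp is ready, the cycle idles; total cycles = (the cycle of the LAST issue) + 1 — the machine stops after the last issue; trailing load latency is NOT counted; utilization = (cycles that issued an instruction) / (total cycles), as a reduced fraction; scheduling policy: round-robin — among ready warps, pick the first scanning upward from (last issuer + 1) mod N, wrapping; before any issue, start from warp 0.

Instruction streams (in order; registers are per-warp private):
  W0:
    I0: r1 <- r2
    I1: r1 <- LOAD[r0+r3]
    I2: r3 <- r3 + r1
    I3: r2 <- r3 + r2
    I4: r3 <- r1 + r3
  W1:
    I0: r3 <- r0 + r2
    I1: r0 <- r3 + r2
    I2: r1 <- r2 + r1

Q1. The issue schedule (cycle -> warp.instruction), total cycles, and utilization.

cycle 0: W0.I0
cycle 1: W1.I0
cycle 2: W0.I1
cycle 3: W1.I1
cycle 4: W1.I2
cycle 5: idle
cycle 6: idle
cycle 7: idle
cycle 8: W0.I2
cycle 9: W0.I3
cycle 10: W0.I4

Answer: 11 cycles, utilization 8/11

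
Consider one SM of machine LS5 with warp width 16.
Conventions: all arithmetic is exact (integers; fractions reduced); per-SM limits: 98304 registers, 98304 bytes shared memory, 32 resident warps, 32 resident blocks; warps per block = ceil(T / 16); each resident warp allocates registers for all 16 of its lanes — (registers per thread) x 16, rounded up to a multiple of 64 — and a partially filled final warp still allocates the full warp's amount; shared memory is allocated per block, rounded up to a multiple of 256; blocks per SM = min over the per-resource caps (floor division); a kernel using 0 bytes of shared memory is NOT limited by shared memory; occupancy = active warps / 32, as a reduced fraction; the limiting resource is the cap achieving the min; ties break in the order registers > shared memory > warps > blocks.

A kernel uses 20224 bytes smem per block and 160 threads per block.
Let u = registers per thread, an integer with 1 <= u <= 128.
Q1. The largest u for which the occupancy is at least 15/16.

Answer: u = 128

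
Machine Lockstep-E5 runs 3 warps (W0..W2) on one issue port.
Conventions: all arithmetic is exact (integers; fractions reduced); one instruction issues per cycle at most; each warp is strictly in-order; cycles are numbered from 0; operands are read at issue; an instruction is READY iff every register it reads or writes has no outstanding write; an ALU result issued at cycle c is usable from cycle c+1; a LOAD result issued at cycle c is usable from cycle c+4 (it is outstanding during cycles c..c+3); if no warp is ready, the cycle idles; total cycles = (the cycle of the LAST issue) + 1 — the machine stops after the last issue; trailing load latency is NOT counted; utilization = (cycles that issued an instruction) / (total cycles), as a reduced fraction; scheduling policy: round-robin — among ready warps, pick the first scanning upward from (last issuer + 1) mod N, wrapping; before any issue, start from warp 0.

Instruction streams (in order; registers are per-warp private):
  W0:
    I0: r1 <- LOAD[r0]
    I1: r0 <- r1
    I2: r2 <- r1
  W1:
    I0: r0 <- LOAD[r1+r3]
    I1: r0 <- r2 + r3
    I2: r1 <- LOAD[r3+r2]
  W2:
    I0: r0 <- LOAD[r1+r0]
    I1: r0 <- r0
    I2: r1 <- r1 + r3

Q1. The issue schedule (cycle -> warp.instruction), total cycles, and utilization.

cycle 0: W0.I0
cycle 1: W1.I0
cycle 2: W2.I0
cycle 3: idle
cycle 4: W0.I1
cycle 5: W1.I1
cycle 6: W2.I1
cycle 7: W0.I2
cycle 8: W1.I2
cycle 9: W2.I2

Answer: 10 cycles, utilization 9/10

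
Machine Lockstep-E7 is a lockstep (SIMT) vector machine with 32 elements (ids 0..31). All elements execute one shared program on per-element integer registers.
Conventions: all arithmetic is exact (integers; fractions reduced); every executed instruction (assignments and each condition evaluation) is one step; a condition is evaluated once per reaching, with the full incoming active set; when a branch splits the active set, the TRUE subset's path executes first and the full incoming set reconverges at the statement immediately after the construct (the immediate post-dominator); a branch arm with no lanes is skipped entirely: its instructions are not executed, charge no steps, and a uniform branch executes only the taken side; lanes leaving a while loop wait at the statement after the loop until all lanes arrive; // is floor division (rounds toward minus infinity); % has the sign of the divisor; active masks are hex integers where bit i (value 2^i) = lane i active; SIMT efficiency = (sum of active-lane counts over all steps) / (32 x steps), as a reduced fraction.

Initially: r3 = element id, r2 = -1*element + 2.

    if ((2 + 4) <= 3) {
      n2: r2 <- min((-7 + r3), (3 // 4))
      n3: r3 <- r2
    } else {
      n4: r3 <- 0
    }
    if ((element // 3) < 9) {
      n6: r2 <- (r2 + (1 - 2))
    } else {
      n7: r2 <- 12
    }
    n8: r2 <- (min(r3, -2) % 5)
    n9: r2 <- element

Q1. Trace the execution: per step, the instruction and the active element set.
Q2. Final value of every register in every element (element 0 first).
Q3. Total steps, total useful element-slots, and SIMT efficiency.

step 0: eval ((2 + 4) <= 3)          0xffffffff
step 1: r3 <- 0                      0xffffffff
step 2: eval ((element // 3) < 9)    0xffffffff
step 3: r2 <- (r2 + (1 - 2))         0x07ffffff
step 4: r2 <- 12                     0xf8000000
step 5: r2 <- (min(r3, -2) % 5)      0xffffffff
step 6: r2 <- element                0xffffffff

Answer: 7 steps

r3: 0,0,0,0,0,0,0,0,0,0,0,0,0,0,0,0,0,0,0,0,0,0,0,0,0,0,0,0,0,0,0,0
r2: 0,1,2,3,4,5,6,7,8,9,10,11,12,13,14,15,16,17,18,19,20,21,22,23,24,25,26,27,28,29,30,31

steps = 7; useful = 192; efficiency = 192/224 = 6/7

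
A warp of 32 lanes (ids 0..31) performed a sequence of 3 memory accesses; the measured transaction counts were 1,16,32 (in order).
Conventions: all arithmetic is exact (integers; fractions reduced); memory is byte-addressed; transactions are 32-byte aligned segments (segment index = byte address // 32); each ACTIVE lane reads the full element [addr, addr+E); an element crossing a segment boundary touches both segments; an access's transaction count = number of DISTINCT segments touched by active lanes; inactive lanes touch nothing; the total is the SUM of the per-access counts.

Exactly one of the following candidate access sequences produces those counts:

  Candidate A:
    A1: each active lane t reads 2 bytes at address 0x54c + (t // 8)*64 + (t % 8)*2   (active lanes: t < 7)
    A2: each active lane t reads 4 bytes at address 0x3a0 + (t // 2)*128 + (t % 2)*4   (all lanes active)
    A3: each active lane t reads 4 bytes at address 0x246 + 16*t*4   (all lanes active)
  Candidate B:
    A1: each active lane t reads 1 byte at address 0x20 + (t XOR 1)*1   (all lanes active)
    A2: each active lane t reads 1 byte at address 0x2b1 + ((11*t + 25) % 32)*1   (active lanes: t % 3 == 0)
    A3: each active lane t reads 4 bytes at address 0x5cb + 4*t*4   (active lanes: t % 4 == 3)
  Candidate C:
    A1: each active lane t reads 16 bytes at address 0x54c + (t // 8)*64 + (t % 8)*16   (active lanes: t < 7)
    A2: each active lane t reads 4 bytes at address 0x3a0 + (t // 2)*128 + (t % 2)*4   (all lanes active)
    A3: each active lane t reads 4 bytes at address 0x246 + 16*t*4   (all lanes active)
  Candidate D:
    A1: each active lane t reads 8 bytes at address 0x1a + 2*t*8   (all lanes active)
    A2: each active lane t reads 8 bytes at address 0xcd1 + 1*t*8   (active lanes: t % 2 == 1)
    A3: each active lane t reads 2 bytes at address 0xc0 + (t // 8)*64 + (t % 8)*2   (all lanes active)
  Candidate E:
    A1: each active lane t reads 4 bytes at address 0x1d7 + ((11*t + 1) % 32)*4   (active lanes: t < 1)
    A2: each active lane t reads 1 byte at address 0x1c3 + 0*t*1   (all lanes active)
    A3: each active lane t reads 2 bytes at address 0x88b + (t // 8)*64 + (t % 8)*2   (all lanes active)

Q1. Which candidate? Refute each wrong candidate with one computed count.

B: A2 gives 2 transactions, not 16
C: A1 gives 4 transactions, not 1
D: A1 gives 17 transactions, not 1
E: A2 gives 1 transaction, not 16
A: all counts match (1,16,32)

Answer: A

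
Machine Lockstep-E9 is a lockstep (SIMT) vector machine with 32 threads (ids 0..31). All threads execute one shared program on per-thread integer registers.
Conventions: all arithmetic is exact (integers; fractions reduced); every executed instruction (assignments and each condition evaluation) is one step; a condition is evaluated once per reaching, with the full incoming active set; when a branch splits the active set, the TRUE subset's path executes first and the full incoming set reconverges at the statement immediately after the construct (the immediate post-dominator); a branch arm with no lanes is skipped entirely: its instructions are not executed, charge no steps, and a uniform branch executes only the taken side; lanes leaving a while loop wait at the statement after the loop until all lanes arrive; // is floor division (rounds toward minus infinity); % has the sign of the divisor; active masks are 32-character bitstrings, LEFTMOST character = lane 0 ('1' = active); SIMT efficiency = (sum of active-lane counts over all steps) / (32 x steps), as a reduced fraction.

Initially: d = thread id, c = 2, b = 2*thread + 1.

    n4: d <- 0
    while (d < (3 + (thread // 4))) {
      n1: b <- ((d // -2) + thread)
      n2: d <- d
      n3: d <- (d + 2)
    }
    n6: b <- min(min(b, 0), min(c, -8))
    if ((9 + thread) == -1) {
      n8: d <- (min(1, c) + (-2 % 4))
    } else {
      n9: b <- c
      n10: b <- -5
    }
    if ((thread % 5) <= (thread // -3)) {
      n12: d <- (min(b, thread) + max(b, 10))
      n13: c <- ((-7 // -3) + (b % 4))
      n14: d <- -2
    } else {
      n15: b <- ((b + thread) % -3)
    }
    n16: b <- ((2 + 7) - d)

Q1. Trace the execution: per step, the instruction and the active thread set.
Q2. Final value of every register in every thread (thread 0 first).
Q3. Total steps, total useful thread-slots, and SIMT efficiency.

step 0: d <- 0                       11111111111111111111111111111111
step 1: eval (d < (3 + (thread // 4))) 11111111111111111111111111111111
step 2: b <- ((d // -2) + thread)    11111111111111111111111111111111
step 3: d <- d                       11111111111111111111111111111111
step 4: d <- (d + 2)                 11111111111111111111111111111111
step 5: eval (d < (3 + (thread // 4))) 11111111111111111111111111111111
step 6: b <- ((d // -2) + thread)    11111111111111111111111111111111
step 7: d <- d                       11111111111111111111111111111111
step 8: d <- (d + 2)                 11111111111111111111111111111111
step 9: eval (d < (3 + (thread // 4))) 11111111111111111111111111111111
step 10: b <- ((d // -2) + thread)    00000000111111111111111111111111
step 11: d <- d                       00000000111111111111111111111111
step 12: d <- (d + 2)                 00000000111111111111111111111111
step 13: eval (d < (3 + (thread // 4))) 00000000111111111111111111111111
step 14: b <- ((d // -2) + thread)    00000000000000001111111111111111
step 15: d <- d                       00000000000000001111111111111111
step 16: d <- (d + 2)                 00000000000000001111111111111111
step 17: eval (d < (3 + (thread // 4))) 00000000000000001111111111111111
step 18: b <- ((d // -2) + thread)    00000000000000000000000011111111
step 19: d <- d                       00000000000000000000000011111111
step 20: d <- (d + 2)                 00000000000000000000000011111111
step 21: eval (d < (3 + (thread // 4))) 00000000000000000000000011111111
step 22: b <- min(min(b, 0), min(c, -8)) 11111111111111111111111111111111
step 23: eval ((9 + thread) == -1)    11111111111111111111111111111111
step 24: b <- c                       11111111111111111111111111111111
step 25: b <- -5                      11111111111111111111111111111111
step 26: eval ((thread % 5) <= (thread // -3)) 11111111111111111111111111111111
step 27: d <- (min(b, thread) + max(b, 10)) 10000000000000000000000000000000
step 28: c <- ((-7 // -3) + (b % 4))  10000000000000000000000000000000
step 29: d <- -2                      10000000000000000000000000000000
step 30: b <- ((b + thread) % -3)     01111111111111111111111111111111
step 31: b <- ((2 + 7) - d)           11111111111111111111111111111111

Answer: 32 steps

d: -2,4,4,4,4,4,4,4,6,6,6,6,6,6,6,6,8,8,8,8,8,8,8,8,10,10,10,10,10,10,10,10
c: 5,2,2,2,2,2,2,2,2,2,2,2,2,2,2,2,2,2,2,2,2,2,2,2,2,2,2,2,2,2,2,2
b: 11,5,5,5,5,5,5,5,3,3,3,3,3,3,3,3,1,1,1,1,1,1,1,1,-1,-1,-1,-1,-1,-1,-1,-1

steps = 32; useful = 738; efficiency = 738/1024 = 369/512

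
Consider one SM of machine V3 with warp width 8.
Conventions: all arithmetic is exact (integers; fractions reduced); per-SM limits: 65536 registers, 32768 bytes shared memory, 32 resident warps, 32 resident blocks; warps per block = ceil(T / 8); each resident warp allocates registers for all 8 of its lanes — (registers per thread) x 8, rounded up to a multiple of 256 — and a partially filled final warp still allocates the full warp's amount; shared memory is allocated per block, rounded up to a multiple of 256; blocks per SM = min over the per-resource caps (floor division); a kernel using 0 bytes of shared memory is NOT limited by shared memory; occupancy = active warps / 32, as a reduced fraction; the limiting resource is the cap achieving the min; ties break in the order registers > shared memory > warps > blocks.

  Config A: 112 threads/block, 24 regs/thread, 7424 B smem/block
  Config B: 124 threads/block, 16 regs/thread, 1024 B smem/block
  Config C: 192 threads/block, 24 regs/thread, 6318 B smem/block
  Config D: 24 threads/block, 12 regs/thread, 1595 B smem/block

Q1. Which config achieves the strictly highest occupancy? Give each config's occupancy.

occupancies: A 7/8, B 1, C 3/4, D 15/16

Answer: B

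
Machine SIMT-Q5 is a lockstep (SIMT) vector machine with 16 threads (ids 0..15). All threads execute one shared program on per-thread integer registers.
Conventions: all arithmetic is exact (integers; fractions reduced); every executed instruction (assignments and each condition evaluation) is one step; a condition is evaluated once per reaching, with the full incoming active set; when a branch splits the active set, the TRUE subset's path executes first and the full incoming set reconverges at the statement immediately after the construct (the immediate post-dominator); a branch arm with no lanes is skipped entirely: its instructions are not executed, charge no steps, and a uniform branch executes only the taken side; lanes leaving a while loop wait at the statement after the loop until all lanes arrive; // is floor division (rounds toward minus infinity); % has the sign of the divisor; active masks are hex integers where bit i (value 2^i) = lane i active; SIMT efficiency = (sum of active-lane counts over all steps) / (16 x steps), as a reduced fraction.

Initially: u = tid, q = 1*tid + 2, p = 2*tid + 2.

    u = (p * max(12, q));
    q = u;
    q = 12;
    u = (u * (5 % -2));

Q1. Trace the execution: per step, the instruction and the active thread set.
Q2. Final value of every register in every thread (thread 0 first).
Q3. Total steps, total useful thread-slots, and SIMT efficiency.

step 0: u <- (p * max(12, q))        0xffff
step 1: q <- u                       0xffff
step 2: q <- 12                      0xffff
step 3: u <- (u * (5 % -2))          0xffff

Answer: 4 steps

u: -24,-48,-72,-96,-120,-144,-168,-192,-216,-240,-264,-312,-364,-420,-480,-544
q: 12,12,12,12,12,12,12,12,12,12,12,12,12,12,12,12
p: 2,4,6,8,10,12,14,16,18,20,22,24,26,28,30,32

steps = 4; useful = 64; efficiency = 64/64 = 1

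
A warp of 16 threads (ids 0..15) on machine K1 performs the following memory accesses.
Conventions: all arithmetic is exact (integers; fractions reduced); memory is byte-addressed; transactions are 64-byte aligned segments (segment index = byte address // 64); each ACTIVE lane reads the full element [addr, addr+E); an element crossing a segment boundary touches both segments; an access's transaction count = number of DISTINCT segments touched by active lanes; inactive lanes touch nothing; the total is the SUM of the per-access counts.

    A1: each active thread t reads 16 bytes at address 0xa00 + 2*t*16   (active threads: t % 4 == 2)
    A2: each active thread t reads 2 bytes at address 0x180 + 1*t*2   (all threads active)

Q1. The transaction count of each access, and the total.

A1: 4 transactions
A2: 1 transaction

Answer: 4,1; total 5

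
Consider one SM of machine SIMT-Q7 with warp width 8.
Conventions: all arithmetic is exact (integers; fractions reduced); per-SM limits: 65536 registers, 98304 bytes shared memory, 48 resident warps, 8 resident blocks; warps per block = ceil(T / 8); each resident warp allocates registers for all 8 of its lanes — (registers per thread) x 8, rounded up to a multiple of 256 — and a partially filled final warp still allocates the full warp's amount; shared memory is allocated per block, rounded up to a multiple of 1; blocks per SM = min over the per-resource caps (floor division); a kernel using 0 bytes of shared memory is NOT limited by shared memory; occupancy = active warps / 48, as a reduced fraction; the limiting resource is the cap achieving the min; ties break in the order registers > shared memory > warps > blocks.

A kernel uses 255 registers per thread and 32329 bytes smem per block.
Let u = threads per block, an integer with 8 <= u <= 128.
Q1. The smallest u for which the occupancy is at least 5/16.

Answer: u = 33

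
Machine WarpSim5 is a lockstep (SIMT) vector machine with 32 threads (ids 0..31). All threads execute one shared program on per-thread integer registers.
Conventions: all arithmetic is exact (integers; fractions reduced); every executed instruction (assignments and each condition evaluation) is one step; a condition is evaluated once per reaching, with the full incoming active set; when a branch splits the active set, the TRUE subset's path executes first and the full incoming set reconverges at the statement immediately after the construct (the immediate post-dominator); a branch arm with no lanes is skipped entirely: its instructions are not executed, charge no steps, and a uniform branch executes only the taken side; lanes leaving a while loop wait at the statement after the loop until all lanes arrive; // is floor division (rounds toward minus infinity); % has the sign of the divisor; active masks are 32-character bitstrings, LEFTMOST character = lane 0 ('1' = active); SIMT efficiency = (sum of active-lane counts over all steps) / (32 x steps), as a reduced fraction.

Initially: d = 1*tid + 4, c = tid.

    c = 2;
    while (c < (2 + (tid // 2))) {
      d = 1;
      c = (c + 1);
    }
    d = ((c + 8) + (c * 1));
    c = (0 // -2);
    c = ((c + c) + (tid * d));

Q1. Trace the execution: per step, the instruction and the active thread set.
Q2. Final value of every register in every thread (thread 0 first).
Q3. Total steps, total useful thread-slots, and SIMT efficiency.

step 0: c <- 2                       11111111111111111111111111111111
step 1: eval (c < (2 + (tid // 2)))  11111111111111111111111111111111
step 2: d <- 1                       00111111111111111111111111111111
step 3: c <- (c + 1)                 00111111111111111111111111111111
step 4: eval (c < (2 + (tid // 2)))  00111111111111111111111111111111
step 5: d <- 1                       00001111111111111111111111111111
step 6: c <- (c + 1)                 00001111111111111111111111111111
step 7: eval (c < (2 + (tid // 2)))  00001111111111111111111111111111
step 8: d <- 1                       00000011111111111111111111111111
step 9: c <- (c + 1)                 00000011111111111111111111111111
step 10: eval (c < (2 + (tid // 2)))  00000011111111111111111111111111
step 11: d <- 1                       00000000111111111111111111111111
step 12: c <- (c + 1)                 00000000111111111111111111111111
step 13: eval (c < (2 + (tid // 2)))  00000000111111111111111111111111
step 14: d <- 1                       00000000001111111111111111111111
step 15: c <- (c + 1)                 00000000001111111111111111111111
step 16: eval (c < (2 + (tid // 2)))  00000000001111111111111111111111
step 17: d <- 1                       00000000000011111111111111111111
step 18: c <- (c + 1)                 00000000000011111111111111111111
step 19: eval (c < (2 + (tid // 2)))  00000000000011111111111111111111
step 20: d <- 1                       00000000000000111111111111111111
step 21: c <- (c + 1)                 00000000000000111111111111111111
step 22: eval (c < (2 + (tid // 2)))  00000000000000111111111111111111
step 23: d <- 1                       00000000000000001111111111111111
step 24: c <- (c + 1)                 00000000000000001111111111111111
step 25: eval (c < (2 + (tid // 2)))  00000000000000001111111111111111
step 26: d <- 1                       00000000000000000011111111111111
step 27: c <- (c + 1)                 00000000000000000011111111111111
step 28: eval (c < (2 + (tid // 2)))  00000000000000000011111111111111
step 29: d <- 1                       00000000000000000000111111111111
step 30: c <- (c + 1)                 00000000000000000000111111111111
step 31: eval (c < (2 + (tid // 2)))  00000000000000000000111111111111
step 32: d <- 1                       00000000000000000000001111111111
step 33: c <- (c + 1)                 00000000000000000000001111111111
step 34: eval (c < (2 + (tid // 2)))  00000000000000000000001111111111
step 35: d <- 1                       00000000000000000000000011111111
step 36: c <- (c + 1)                 00000000000000000000000011111111
step 37: eval (c < (2 + (tid // 2)))  00000000000000000000000011111111
step 38: d <- 1                       00000000000000000000000000111111
step 39: c <- (c + 1)                 00000000000000000000000000111111
step 40: eval (c < (2 + (tid // 2)))  00000000000000000000000000111111
step 41: d <- 1                       00000000000000000000000000001111
step 42: c <- (c + 1)                 00000000000000000000000000001111
step 43: eval (c < (2 + (tid // 2)))  00000000000000000000000000001111
step 44: d <- 1                       00000000000000000000000000000011
step 45: c <- (c + 1)                 00000000000000000000000000000011
step 46: eval (c < (2 + (tid // 2)))  00000000000000000000000000000011
step 47: d <- ((c + 8) + (c * 1))     11111111111111111111111111111111
step 48: c <- (0 // -2)               11111111111111111111111111111111
step 49: c <- ((c + c) + (tid * d))   11111111111111111111111111111111

Answer: 50 steps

d: 12,12,14,14,16,16,18,18,20,20,22,22,24,24,26,26,28,28,30,30,32,32,34,34,36,36,38,38,40,40,42,42
c: 0,12,28,42,64,80,108,126,160,180,220,242,288,312,364,390,448,476,540,570,640,672,748,782,864,900,988,1026,1120,1160,1260,1302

steps = 50; useful = 880; efficiency = 880/1600 = 11/20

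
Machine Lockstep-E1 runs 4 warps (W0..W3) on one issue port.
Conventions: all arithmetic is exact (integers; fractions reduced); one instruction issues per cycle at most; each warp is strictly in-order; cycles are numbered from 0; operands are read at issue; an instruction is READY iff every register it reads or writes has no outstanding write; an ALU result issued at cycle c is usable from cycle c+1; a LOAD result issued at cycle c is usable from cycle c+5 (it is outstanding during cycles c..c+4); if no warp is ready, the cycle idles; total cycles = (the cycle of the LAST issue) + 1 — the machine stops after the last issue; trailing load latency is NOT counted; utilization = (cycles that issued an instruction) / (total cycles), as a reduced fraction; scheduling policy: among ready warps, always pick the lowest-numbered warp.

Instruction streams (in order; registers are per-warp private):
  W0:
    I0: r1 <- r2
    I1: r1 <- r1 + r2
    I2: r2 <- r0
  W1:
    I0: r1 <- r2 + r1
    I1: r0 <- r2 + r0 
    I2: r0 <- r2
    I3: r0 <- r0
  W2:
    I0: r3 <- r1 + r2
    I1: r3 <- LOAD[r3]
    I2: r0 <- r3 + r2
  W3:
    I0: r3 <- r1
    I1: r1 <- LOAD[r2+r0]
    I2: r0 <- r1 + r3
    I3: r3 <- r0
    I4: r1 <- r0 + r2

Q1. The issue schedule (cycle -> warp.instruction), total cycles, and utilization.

cycle 0: W0.I0
cycle 1: W0.I1
cycle 2: W0.I2
cycle 3: W1.I0
cycle 4: W1.I1
cycle 5: W1.I2
cycle 6: W1.I3
cycle 7: W2.I0
cycle 8: W2.I1
cycle 9: W3.I0
cycle 10: W3.I1
cycle 11: idle
cycle 12: idle
cycle 13: W2.I2
cycle 14: idle
cycle 15: W3.I2
cycle 16: W3.I3
cycle 17: W3.I4

Answer: 18 cycles, utilization 5/6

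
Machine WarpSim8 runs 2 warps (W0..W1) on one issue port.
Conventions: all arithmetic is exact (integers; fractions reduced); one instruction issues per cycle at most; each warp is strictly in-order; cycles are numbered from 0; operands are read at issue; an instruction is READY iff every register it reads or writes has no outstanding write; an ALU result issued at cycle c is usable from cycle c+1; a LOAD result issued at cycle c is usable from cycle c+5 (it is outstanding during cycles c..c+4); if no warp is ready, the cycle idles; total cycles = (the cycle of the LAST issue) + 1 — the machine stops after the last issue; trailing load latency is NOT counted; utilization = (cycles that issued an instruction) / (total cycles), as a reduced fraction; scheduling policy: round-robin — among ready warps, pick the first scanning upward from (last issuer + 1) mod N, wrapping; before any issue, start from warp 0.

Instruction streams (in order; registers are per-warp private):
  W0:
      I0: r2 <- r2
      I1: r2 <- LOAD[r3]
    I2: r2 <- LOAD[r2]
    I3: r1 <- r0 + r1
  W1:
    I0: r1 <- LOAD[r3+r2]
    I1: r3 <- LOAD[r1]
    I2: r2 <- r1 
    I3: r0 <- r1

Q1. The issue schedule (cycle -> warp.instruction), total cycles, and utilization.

cycle 0: W0.I0
cycle 1: W1.I0
cycle 2: W0.I1
cycle 3: idle
cycle 4: idle
cycle 5: idle
cycle 6: W1.I1
cycle 7: W0.I2
cycle 8: W1.I2
cycle 9: W0.I3
cycle 10: W1.I3

Answer: 11 cycles, utilization 8/11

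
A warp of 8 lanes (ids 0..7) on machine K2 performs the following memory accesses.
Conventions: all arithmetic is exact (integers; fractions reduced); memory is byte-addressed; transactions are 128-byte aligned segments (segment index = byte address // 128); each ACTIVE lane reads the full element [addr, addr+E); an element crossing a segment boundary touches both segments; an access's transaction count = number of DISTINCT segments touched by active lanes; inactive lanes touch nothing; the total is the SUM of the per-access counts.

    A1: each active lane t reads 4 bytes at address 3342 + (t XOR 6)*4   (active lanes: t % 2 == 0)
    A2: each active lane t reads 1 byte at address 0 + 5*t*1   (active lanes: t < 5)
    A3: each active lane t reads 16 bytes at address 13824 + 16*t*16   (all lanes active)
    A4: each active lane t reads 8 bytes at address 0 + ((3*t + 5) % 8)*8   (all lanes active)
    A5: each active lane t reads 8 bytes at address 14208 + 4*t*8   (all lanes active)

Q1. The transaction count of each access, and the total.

A1: 1 transaction
A2: 1 transaction
A3: 8 transactions
A4: 1 transaction
A5: 2 transactions

Answer: 1,1,8,1,2; total 13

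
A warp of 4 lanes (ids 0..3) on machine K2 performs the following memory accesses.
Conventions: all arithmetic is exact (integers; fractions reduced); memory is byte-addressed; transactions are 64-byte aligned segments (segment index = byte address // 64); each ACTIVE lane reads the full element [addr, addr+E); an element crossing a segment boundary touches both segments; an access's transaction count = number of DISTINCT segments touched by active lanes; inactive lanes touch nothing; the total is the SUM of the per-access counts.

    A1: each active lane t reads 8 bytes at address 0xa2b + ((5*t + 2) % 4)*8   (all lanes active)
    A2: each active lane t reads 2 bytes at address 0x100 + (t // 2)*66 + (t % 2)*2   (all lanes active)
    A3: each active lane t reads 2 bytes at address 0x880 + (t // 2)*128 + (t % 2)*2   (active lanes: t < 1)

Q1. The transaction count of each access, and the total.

A1: 2 transactions
A2: 2 transactions
A3: 1 transaction

Answer: 2,2,1; total 5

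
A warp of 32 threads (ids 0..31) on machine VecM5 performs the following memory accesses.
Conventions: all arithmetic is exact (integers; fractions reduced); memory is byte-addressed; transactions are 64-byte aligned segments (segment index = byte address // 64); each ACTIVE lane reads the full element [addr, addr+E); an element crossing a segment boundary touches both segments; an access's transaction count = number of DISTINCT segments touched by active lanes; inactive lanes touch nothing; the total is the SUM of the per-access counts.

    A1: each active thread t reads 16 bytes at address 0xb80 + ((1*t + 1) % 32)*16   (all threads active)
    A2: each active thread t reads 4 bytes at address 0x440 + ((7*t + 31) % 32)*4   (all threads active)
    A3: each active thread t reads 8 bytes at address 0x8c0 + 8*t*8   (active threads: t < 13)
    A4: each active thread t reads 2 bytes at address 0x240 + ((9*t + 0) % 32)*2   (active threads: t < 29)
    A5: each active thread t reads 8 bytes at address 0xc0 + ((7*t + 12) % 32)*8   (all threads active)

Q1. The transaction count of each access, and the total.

A1: 8 transactions
A2: 2 transactions
A3: 13 transactions
A4: 1 transaction
A5: 4 transactions

Answer: 8,2,13,1,4; total 28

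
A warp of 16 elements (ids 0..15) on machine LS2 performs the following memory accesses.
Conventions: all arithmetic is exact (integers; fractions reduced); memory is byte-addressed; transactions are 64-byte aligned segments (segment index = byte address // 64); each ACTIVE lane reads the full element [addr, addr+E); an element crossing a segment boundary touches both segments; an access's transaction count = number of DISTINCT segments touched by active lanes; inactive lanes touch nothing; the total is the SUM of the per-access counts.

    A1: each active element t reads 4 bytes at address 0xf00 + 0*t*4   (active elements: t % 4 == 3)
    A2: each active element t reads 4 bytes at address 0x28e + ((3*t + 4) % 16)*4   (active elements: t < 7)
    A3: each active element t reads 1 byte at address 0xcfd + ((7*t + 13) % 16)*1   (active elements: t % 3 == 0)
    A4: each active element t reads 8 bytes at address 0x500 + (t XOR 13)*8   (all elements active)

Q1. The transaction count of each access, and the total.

A1: 1 transaction
A2: 2 transactions
A3: 2 transactions
A4: 2 transactions

Answer: 1,2,2,2; total 7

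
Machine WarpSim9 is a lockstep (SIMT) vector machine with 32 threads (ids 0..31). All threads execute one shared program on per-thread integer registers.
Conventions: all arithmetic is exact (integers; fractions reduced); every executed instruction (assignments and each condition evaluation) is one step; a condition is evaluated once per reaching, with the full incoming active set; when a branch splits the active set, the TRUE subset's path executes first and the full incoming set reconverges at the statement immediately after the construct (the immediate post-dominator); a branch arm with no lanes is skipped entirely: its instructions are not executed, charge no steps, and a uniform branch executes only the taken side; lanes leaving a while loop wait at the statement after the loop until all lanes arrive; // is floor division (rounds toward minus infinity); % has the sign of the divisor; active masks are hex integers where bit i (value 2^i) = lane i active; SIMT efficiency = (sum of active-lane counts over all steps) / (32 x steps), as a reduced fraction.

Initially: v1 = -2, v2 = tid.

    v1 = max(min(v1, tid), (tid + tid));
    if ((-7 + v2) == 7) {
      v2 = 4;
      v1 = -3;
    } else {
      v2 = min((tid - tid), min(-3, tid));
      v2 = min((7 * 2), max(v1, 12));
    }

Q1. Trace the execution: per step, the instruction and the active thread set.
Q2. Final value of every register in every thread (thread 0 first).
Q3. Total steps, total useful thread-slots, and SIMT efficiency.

step 0: v1 <- max(min(v1, tid), (tid + tid)) 0xffffffff
step 1: eval ((-7 + v2) == 7)        0xffffffff
step 2: v2 <- 4                      0x00004000
step 3: v1 <- -3                     0x00004000
step 4: v2 <- min((tid - tid), min(-3, tid)) 0xffffbfff
step 5: v2 <- min((7 * 2), max(v1, 12)) 0xffffbfff

Answer: 6 steps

v1: 0,2,4,6,8,10,12,14,16,18,20,22,24,26,-3,30,32,34,36,38,40,42,44,46,48,50,52,54,56,58,60,62
v2: 12,12,12,12,12,12,12,14,14,14,14,14,14,14,4,14,14,14,14,14,14,14,14,14,14,14,14,14,14,14,14,14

steps = 6; useful = 128; efficiency = 128/192 = 2/3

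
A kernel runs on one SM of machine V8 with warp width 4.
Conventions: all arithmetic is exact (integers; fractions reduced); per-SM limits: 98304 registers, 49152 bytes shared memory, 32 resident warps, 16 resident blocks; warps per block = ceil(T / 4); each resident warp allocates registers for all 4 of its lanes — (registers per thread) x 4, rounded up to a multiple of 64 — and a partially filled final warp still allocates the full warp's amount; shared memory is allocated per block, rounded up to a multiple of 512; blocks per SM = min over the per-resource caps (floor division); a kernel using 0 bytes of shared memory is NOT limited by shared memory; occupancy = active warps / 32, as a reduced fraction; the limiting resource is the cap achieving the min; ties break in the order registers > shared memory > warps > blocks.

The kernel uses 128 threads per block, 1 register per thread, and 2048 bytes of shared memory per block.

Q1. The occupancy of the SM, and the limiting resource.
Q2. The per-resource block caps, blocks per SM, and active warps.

Answer: occupancy 1, limited by warps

registers: 48 blocks
shared memory: 24 blocks
warps: 1 block
blocks: 16 blocks

Answer: 1 block, 32 active warps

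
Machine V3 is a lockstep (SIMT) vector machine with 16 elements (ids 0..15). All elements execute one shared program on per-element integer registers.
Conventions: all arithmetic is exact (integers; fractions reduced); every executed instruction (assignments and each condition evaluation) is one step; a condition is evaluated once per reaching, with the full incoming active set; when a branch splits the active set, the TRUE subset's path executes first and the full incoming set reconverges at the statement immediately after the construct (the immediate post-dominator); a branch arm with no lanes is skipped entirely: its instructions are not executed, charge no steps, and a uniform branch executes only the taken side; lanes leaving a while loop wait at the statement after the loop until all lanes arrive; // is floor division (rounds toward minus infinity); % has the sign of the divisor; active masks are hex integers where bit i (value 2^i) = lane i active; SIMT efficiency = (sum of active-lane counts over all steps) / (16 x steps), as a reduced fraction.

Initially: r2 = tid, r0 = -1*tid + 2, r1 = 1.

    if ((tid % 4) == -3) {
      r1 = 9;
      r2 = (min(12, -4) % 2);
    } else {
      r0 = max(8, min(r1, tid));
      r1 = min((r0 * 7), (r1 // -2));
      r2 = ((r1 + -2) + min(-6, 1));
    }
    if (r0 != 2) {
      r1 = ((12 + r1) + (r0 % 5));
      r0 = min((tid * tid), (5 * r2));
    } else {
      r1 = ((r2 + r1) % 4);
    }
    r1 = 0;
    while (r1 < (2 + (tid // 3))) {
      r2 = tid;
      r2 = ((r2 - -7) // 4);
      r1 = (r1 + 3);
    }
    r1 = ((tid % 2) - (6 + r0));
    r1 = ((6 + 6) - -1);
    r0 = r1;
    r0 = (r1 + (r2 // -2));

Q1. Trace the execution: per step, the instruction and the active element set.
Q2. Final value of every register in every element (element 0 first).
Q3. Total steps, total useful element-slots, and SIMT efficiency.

step 0: eval ((tid % 4) == -3)       0xffff
step 1: r0 <- max(8, min(r1, tid))   0xffff
step 2: r1 <- min((r0 * 7), (r1 // -2)) 0xffff
step 3: r2 <- ((r1 + -2) + min(-6, 1)) 0xffff
step 4: eval (r0 != 2)               0xffff
step 5: r1 <- ((12 + r1) + (r0 % 5)) 0xffff
step 6: r0 <- min((tid * tid), (5 * r2)) 0xffff
step 7: r1 <- 0                      0xffff
step 8: eval (r1 < (2 + (tid // 3))) 0xffff
step 9: r2 <- tid                    0xffff
step 10: r2 <- ((r2 - -7) // 4)       0xffff
step 11: r1 <- (r1 + 3)               0xffff
step 12: eval (r1 < (2 + (tid // 3))) 0xffff
step 13: r2 <- tid                    0xffc0
step 14: r2 <- ((r2 - -7) // 4)       0xffc0
step 15: r1 <- (r1 + 3)               0xffc0
step 16: eval (r1 < (2 + (tid // 3))) 0xffc0
step 17: r2 <- tid                    0x8000
step 18: r2 <- ((r2 - -7) // 4)       0x8000
step 19: r1 <- (r1 + 3)               0x8000
step 20: eval (r1 < (2 + (tid // 3))) 0x8000
step 21: r1 <- ((tid % 2) - (6 + r0)) 0xffff
step 22: r1 <- ((6 + 6) - -1)         0xffff
step 23: r0 <- r1                     0xffff
step 24: r0 <- (r1 + (r2 // -2))      0xffff

Answer: 25 steps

r2: 1,2,2,2,2,3,3,3,3,4,4,4,4,5,5,5
r0: 12,12,12,12,12,11,11,11,11,11,11,11,11,10,10,10
r1: 13,13,13,13,13,13,13,13,13,13,13,13,13,13,13,13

steps = 25; useful = 316; efficiency = 316/400 = 79/100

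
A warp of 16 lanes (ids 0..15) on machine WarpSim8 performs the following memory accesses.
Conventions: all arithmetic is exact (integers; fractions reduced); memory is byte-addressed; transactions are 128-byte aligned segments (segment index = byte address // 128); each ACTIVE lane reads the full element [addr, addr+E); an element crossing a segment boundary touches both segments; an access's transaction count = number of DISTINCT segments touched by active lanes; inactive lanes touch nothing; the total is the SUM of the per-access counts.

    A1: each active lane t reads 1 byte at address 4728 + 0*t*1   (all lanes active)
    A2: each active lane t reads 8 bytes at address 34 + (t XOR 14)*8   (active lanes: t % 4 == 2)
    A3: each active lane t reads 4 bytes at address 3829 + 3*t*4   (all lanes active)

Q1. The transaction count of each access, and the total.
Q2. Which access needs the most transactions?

A1: 1 transaction
A2: 2 transactions
A3: 3 transactions

Answer: 1,2,3; total 6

Answer: A3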